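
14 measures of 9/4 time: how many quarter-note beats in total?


Solution.
Time signature 9/4: the bottom number 4 means the quarter note gets one count
The top number 9 means 9 quarter-note beats per measure
Total = 9 × 14 measures
= 126 quarter-note beats


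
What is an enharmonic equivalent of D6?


Enharmonic notes sound the same pitch but are spelled with different letter names
D and Ebb name the same pitch class
= Ebb6


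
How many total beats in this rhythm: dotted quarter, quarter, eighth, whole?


Let's work it out.
Beat values:
  dotted quarter = 1.5 beats
  quarter = 1 beat
  eighth = 0.5 beats
  whole = 4 beats
Sum = 1.5 + 1 + 0.5 + 4
= 7 beats


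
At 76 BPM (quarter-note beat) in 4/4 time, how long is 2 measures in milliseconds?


Quarter-note beat duration = 60000 / 76 ms
Beats per measure (4/4) = 4
One measure = 4 × 60000 / 76 = 240000 / 76 ms
2 measures = 2 × 240000 / 76 = 480000 / 76
= 6315.8 ms


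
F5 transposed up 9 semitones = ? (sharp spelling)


Reasoning:
F5: chromatic position 5 in octave 5 → absolute = 5×12 + 5 = 65
Transpose up 9: 65 + 9 = 74
74 = 6×12 + 2 → D in octave 6
Result = D6


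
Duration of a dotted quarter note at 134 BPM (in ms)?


Working:
One quarter-note beat = 60000 / BPM = 60000 / 134 ms
Dotted quarter note = 3/2 × quarter note
Duration = 3/2 × 60000 / 134 = 90000 / 134
= 671.6 ms


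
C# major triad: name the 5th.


Major triad = root + major 3rd (4 semitones) + perfect 5th (7 semitones)
A triad on C# stacks thirds, so the chord tones use letter names C-E-G
Root: C#
Major 3rd above C#: E#
Perfect 5th above C#: G#
The 5th = G#


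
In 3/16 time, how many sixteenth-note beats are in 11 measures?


Solution.
Time signature 3/16: the bottom number 16 means the sixteenth note gets one count
The top number 3 means 3 sixteenth-note beats per measure
Total = 3 × 11 measures
= 33 sixteenth-note beats


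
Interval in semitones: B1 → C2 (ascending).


Reasoning:
Absolute semitone position = octave×12 + chromatic position
B1: 1×12 + 11 = 23
C2: 2×12 + 0 = 24
Difference = 24 - 23 = 1
= 1 semitone


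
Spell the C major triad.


Major triad = root + major 3rd (4 semitones) + perfect 5th (7 semitones)
A triad on C stacks thirds, so the chord tones use letter names C-E-G
Root: C
Major 3rd above C: E
Perfect 5th above C: G
Chord = C E G


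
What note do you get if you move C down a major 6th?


Reasoning:
major 6th: 6 letter names, 9 semitones
Letter: C - 5 → E
Pitch: C - 9 semitones, spelled as an E → Eb
= Eb


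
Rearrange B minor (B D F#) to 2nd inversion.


Solution.
Root position: B D F#
2nd inversion: move root and 3rd up an octave
Bass note: F#
Notes (bottom to top) = F# B D


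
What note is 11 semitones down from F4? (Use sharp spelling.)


Reasoning:
F4: chromatic position 5 in octave 4 → absolute = 4×12 + 5 = 53
Transpose down 11: 53 - 11 = 42
42 = 3×12 + 6 → F# in octave 3
Result = F#3


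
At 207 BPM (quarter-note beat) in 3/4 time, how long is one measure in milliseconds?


Working:
Quarter-note beat duration = 60000 / 207 ms
Beats per measure (3/4) = 3
One measure = 3 × 60000 / 207 = 180000 / 207 ms
= 869.6 ms


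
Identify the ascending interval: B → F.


Letter names: B → F spans 5 letter names → a 5th
Semitones: B → F = 6 half-steps
A 5th of 6 semitones is a diminished 5th
= diminished 5th


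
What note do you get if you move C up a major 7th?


Step by step:
major 7th: 7 letter names, 11 semitones
Letter: C + 6 → B
Pitch: C + 11 semitones, spelled as a B → B
= B


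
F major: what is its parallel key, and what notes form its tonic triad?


Parallel keys share the same tonic but differ in mode
F major → parallel is F minor
Tonic triad of F minor = F Ab C
= F minor; triad = F Ab C


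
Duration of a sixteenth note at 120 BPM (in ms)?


Solution.
One quarter-note beat = 60000 / BPM = 60000 / 120 ms
Sixteenth note = 1/4 × quarter note
Duration = 1/4 × 60000 / 120 = 15000 / 120
= 125.0 ms


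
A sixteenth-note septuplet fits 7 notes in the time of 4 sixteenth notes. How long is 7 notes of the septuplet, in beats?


Step by step:
Septuplet: 7 notes occupy the space of 4 sixteenth notes
Space = 4 × 1/4 = 1 beat
Each septuplet note = 1 / 7 = 1/7 beats
7 notes = 7 × 1/7 = 1
= 1 beat


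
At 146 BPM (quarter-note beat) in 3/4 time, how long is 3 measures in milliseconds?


Quarter-note beat duration = 60000 / 146 ms
Beats per measure (3/4) = 3
One measure = 3 × 60000 / 146 = 180000 / 146 ms
3 measures = 3 × 180000 / 146 = 540000 / 146
= 3698.6 ms


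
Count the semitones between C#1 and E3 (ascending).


Step by step:
Absolute semitone position = octave×12 + chromatic position
C#1: 1×12 + 1 = 13
E3: 3×12 + 4 = 40
Difference = 40 - 13 = 27
= 27 semitones


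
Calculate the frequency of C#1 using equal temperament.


Solution.
f = 440 × 2^(n/12) where n = semitones from A4
C#1: -44 semitones from A4
f = 440 × 2^(-44/12)
f = 34.65 Hz


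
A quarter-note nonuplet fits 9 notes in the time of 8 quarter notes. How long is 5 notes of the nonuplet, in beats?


Solution.
Nonuplet: 9 notes occupy the space of 8 quarter notes
Space = 8 × 1 = 8 beats
Each nonuplet note = 8 / 9 = 8/9 beats
5 notes = 5 × 8/9 = 40/9
= 40/9 beats


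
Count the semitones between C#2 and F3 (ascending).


Absolute semitone position = octave×12 + chromatic position
C#2: 2×12 + 1 = 25
F3: 3×12 + 5 = 41
Difference = 41 - 25 = 16
= 16 semitones


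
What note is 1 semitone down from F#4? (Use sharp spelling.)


F#4: chromatic position 6 in octave 4 → absolute = 4×12 + 6 = 54
Transpose down 1: 54 - 1 = 53
53 = 4×12 + 5 → F in octave 4
Result = F4


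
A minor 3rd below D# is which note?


Step by step:
A 3rd spans 3 letter names, so from D we land on B
A minor 3rd = 3 semitones below D#
Spell B at that pitch: B#
= B#


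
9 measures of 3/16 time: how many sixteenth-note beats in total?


Let's work it out.
Time signature 3/16: the bottom number 16 means the sixteenth note gets one count
The top number 3 means 3 sixteenth-note beats per measure
Total = 3 × 9 measures
= 27 sixteenth-note beats


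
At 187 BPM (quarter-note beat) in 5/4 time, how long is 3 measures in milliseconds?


Let's work it out.
Quarter-note beat duration = 60000 / 187 ms
Beats per measure (5/4) = 5
One measure = 5 × 60000 / 187 = 300000 / 187 ms
3 measures = 3 × 300000 / 187 = 900000 / 187
= 4812.8 ms


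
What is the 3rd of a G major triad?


Reasoning:
Major triad = root + major 3rd (4 semitones) + perfect 5th (7 semitones)
A triad on G stacks thirds, so the chord tones use letter names G-B-D
Root: G
Major 3rd above G: B
Perfect 5th above G: D
The 3rd = B


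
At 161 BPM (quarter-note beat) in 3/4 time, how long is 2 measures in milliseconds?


Quarter-note beat duration = 60000 / 161 ms
Beats per measure (3/4) = 3
One measure = 3 × 60000 / 161 = 180000 / 161 ms
2 measures = 2 × 180000 / 161 = 360000 / 161
= 2236.0 ms


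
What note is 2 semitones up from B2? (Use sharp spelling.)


B2: chromatic position 11 in octave 2 → absolute = 2×12 + 11 = 35
Transpose up 2: 35 + 2 = 37
37 = 3×12 + 1 → C# in octave 3
Result = C#3


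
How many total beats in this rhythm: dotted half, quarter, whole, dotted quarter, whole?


Reasoning:
Beat values:
  dotted half = 3 beats
  quarter = 1 beat
  whole = 4 beats
  dotted quarter = 1.5 beats
  whole = 4 beats
Sum = 3 + 1 + 4 + 1.5 + 4
= 13.5 beats


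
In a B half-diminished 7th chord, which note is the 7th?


Half-diminished 7th chord = root + minor 3rd + diminished 5th + minor 7th
Seventh chords stack in thirds, so the letter names are B-D-F-A
Root: B
Minor 3rd above B: D
Diminished 5th above B: F
Minor 7th above B: A
The 7th = A


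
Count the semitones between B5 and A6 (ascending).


Reasoning:
Absolute semitone position = octave×12 + chromatic position
B5: 5×12 + 11 = 71
A6: 6×12 + 9 = 81
Difference = 81 - 71 = 10
= 10 semitones


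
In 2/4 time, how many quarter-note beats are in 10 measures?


Time signature 2/4: the bottom number 4 means the quarter note gets one count
The top number 2 means 2 quarter-note beats per measure
Total = 2 × 10 measures
= 20 quarter-note beats


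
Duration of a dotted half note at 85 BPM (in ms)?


One quarter-note beat = 60000 / BPM = 60000 / 85 ms
Dotted half note = 3 × quarter note
Duration = 3 × 60000 / 85 = 180000 / 85
= 2117.6 ms


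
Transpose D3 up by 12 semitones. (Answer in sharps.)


Reasoning:
D3: chromatic position 2 in octave 3 → absolute = 3×12 + 2 = 38
Transpose up 12: 38 + 12 = 50
50 = 4×12 + 2 → D in octave 4
Result = D4


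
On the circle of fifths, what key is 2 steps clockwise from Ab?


Let's work it out.
Each clockwise step on the circle of fifths moves up a perfect 5th
From Ab: Ab → Eb → Bb
= Bb


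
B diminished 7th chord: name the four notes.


Diminished 7th chord = root + minor 3rd + diminished 5th + diminished 7th
Seventh chords stack in thirds, so the letter names are B-D-F-A
Root: B
Minor 3rd above B: D
Diminished 5th above B: F
Diminished 7th above B: Ab
Chord = B D F Ab


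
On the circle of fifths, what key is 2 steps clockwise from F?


Let's work it out.
Each clockwise step on the circle of fifths moves up a perfect 5th
From F: F → C → G
= G


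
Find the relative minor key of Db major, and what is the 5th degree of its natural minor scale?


Let's work it out.
The relative minor shares the major's key signature and starts on its 6th degree
6th degree = a major 6th above the tonic; a major 6th above Db is Bb
→ relative minor of Db major is Bb minor
Bb natural minor scale: Bb C Db Eb F Gb Ab
= Bb minor; 5th degree = F


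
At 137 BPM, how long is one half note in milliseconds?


Reasoning:
One quarter-note beat = 60000 / BPM = 60000 / 137 ms
Half note = 2 × quarter note
Duration = 2 × 60000 / 137 = 120000 / 137
= 875.9 ms


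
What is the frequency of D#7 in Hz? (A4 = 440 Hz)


Reasoning:
f = 440 × 2^(n/12) where n = semitones from A4
D#7: 30 semitones from A4
f = 440 × 2^(30/12)
f = 2489.02 Hz


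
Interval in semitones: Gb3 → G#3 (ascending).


Absolute semitone position = octave×12 + chromatic position
Gb3: 3×12 + 6 = 42
G#3: 3×12 + 8 = 44
Difference = 44 - 42 = 2
= 2 semitones


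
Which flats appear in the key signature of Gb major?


Reasoning:
Flat major keys: C(0), F(1), Bb(2), Eb(3), Ab(4), Db(5), Gb(6), Cb(7)
Gb major has 6 flats
Order of flats: Bb Eb Ab Db Gb Cb Fb → first 6: Bb, Eb, Ab, Db, Gb, Cb
= Bb, Eb, Ab, Db, Gb, Cb


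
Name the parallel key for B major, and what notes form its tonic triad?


Parallel keys share the same tonic but differ in mode
B major → parallel is B minor
Tonic triad of B minor = B D F#
= B minor; triad = B D F#


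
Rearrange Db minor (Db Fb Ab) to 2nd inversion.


Reasoning:
Root position: Db Fb Ab
2nd inversion: move root and 3rd up an octave
Bass note: Ab
Notes (bottom to top) = Ab Db Fb


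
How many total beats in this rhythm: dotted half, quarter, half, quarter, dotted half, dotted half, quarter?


Solution.
Beat values:
  dotted half = 3 beats
  quarter = 1 beat
  half = 2 beats
  quarter = 1 beat
  dotted half = 3 beats
  dotted half = 3 beats
  quarter = 1 beat
Sum = 3 + 1 + 2 + 1 + 3 + 3 + 1
= 14 beats


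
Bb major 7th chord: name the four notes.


Solution.
Major 7th chord = root + major 3rd + perfect 5th + major 7th
Seventh chords stack in thirds, so the letter names are B-D-F-A
Root: Bb
Major 3rd above Bb: D
Perfect 5th above Bb: F
Major 7th above Bb: A
Chord = Bb D F A


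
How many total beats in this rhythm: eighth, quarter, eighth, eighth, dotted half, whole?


Solution.
Beat values:
  eighth = 0.5 beats
  quarter = 1 beat
  eighth = 0.5 beats
  eighth = 0.5 beats
  dotted half = 3 beats
  whole = 4 beats
Sum = 0.5 + 1 + 0.5 + 0.5 + 3 + 4
= 9.5 beats


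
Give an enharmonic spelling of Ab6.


Enharmonic notes sound the same pitch but are spelled with different letter names
Ab and G# name the same pitch class
= G#6


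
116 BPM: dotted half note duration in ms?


Step by step:
One quarter-note beat = 60000 / BPM = 60000 / 116 ms
Dotted half note = 3 × quarter note
Duration = 3 × 60000 / 116 = 180000 / 116
= 1551.7 ms


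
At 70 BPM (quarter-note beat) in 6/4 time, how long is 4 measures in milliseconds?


Let's work it out.
Quarter-note beat duration = 60000 / 70 ms
Beats per measure (6/4) = 6
One measure = 6 × 60000 / 70 = 360000 / 70 ms
4 measures = 4 × 360000 / 70 = 1440000 / 70
= 20571.4 ms


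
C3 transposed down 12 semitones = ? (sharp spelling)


Working:
C3: chromatic position 0 in octave 3 → absolute = 3×12 + 0 = 36
Transpose down 12: 36 - 12 = 24
24 = 2×12 + 0 → C in octave 2
Result = C2


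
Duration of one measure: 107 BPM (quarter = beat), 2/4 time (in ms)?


Reasoning:
Quarter-note beat duration = 60000 / 107 ms
Beats per measure (2/4) = 2
One measure = 2 × 60000 / 107 = 120000 / 107 ms
= 1121.5 ms


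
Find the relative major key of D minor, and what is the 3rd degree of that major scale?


Let's work it out.
The relative major shares the key signature and is a minor 3rd above the minor tonic
A minor 3rd above D is F
→ relative major of D minor is F major
F major scale: F G A Bb C D E
= F major; 3rd degree = A


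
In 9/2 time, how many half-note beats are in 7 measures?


Time signature 9/2: the bottom number 2 means the half note gets one count
The top number 9 means 9 half-note beats per measure
Total = 9 × 7 measures
= 63 half-note beats


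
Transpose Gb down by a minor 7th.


Solution.
minor 7th: 7 letter names, 10 semitones
Letter: G - 6 → A
Pitch: Gb - 10 semitones, spelled as an A → Ab
= Ab


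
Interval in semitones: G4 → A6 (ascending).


Working:
Absolute semitone position = octave×12 + chromatic position
G4: 4×12 + 7 = 55
A6: 6×12 + 9 = 81
Difference = 81 - 55 = 26
= 26 semitones


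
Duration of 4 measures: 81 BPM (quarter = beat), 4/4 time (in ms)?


Solution.
Quarter-note beat duration = 60000 / 81 ms
Beats per measure (4/4) = 4
One measure = 4 × 60000 / 81 = 240000 / 81 ms
4 measures = 4 × 240000 / 81 = 960000 / 81
= 11851.9 ms


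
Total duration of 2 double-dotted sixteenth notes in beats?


Let's work it out.
Base sixteenth note = 1/4 beats
Dot 1 adds half the previous value: +1/8
Dot 2 adds half the previous value: +1/16
One double-dotted sixteenth = 1/4 + 1/8 + 1/16 = 7/16
2 of them = 2 × 7/16 = 7/8
= 7/8 beats


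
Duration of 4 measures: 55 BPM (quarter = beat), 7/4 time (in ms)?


Let's work it out.
Quarter-note beat duration = 60000 / 55 ms
Beats per measure (7/4) = 7
One measure = 7 × 60000 / 55 = 420000 / 55 ms
4 measures = 4 × 420000 / 55 = 1680000 / 55
= 30545.5 ms


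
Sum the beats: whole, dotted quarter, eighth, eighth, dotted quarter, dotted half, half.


Beat values:
  whole = 4 beats
  dotted quarter = 1.5 beats
  eighth = 0.5 beats
  eighth = 0.5 beats
  dotted quarter = 1.5 beats
  dotted half = 3 beats
  half = 2 beats
Sum = 4 + 1.5 + 0.5 + 0.5 + 1.5 + 3 + 2
= 13 beats


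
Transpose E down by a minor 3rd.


Step by step:
minor 3rd: 3 letter names, 3 semitones
Letter: E - 2 → C
Pitch: E - 3 semitones, spelled as a C → C#
= C#


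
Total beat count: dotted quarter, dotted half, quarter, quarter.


Solution.
Beat values:
  dotted quarter = 1.5 beats
  dotted half = 3 beats
  quarter = 1 beat
  quarter = 1 beat
Sum = 1.5 + 3 + 1 + 1
= 6.5 beats


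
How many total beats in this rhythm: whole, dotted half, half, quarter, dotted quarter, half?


Beat values:
  whole = 4 beats
  dotted half = 3 beats
  half = 2 beats
  quarter = 1 beat
  dotted quarter = 1.5 beats
  half = 2 beats
Sum = 4 + 3 + 2 + 1 + 1.5 + 2
= 13.5 beats


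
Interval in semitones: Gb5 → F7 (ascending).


Step by step:
Absolute semitone position = octave×12 + chromatic position
Gb5: 5×12 + 6 = 66
F7: 7×12 + 5 = 89
Difference = 89 - 66 = 23
= 23 semitones


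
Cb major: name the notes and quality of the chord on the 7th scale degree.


Solution.
Cb major scale: Cb Db Eb Fb Gb Ab Bb
Diatonic triad on degree 7 stacks scale notes 7, 2, 4: Bb Db Fb
Bb→Db = 3 semitones; Bb→Fb = 6 semitones → diminished triad
= Bb Db Fb (diminished)


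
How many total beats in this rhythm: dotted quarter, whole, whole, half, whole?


Beat values:
  dotted quarter = 1.5 beats
  whole = 4 beats
  whole = 4 beats
  half = 2 beats
  whole = 4 beats
Sum = 1.5 + 4 + 4 + 2 + 4
= 15.5 beats


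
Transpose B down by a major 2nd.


Working:
major 2nd: 2 letter names, 2 semitones
Letter: B - 1 → A
Pitch: B - 2 semitones, spelled as an A → A
= A


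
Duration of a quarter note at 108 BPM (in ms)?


Step by step:
One quarter-note beat = 60000 / BPM = 60000 / 108 ms
Duration = 60000 / 108
= 555.6 ms


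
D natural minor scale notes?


Let's work it out.
Natural minor scale pattern: W-H-W-W-H-W-W (2-1-2-2-1-2-2 semitones)
Starting from D:
  D + 2 semitones → E
  E + 1 semitone → F
  F + 2 semitones → G
  G + 2 semitones → A
  A + 1 semitone → Bb
  Bb + 2 semitones → C
  C + 2 semitones → D
Scale = D E F G A Bb C


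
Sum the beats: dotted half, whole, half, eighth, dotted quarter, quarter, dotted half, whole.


Let's work it out.
Beat values:
  dotted half = 3 beats
  whole = 4 beats
  half = 2 beats
  eighth = 0.5 beats
  dotted quarter = 1.5 beats
  quarter = 1 beat
  dotted half = 3 beats
  whole = 4 beats
Sum = 3 + 4 + 2 + 0.5 + 1.5 + 1 + 3 + 4
= 19 beats


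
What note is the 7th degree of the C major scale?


Major scale pattern: W-W-H-W-W-W-H (2-2-1-2-2-2-1 semitones)
Starting from C:
  C + 2 semitones → D
  D + 2 semitones → E
  E + 1 semitone → F
  F + 2 semitones → G
  G + 2 semitones → A
  A + 2 semitones → B
  B + 1 semitone → C
Scale: C D E F G A B
Degree 7 = B


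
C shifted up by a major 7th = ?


Working:
major 7th: 7 letter names, 11 semitones
Letter: C + 6 → B
Pitch: C + 11 semitones, spelled as a B → B
= B


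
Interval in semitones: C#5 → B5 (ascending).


Absolute semitone position = octave×12 + chromatic position
C#5: 5×12 + 1 = 61
B5: 5×12 + 11 = 71
Difference = 71 - 61 = 10
= 10 semitones


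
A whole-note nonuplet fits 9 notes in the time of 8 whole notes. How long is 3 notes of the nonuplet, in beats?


Let's work it out.
Nonuplet: 9 notes occupy the space of 8 whole notes
Space = 8 × 4 = 32 beats
Each nonuplet note = 32 / 9 = 32/9 beats
3 notes = 3 × 32/9 = 32/3
= 32/3 beats


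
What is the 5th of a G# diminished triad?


Step by step:
Diminished triad = root + minor 3rd (3 semitones) + diminished 5th (6 semitones)
A triad on G# stacks thirds, so the chord tones use letter names G-B-D
Root: G#
Minor 3rd above G#: B
Diminished 5th above G#: D
The 5th = D


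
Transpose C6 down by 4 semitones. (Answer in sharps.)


Working:
C6: chromatic position 0 in octave 6 → absolute = 6×12 + 0 = 72
Transpose down 4: 72 - 4 = 68
68 = 5×12 + 8 → G# in octave 5
Result = G#5


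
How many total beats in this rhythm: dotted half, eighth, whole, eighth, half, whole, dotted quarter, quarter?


Step by step:
Beat values:
  dotted half = 3 beats
  eighth = 0.5 beats
  whole = 4 beats
  eighth = 0.5 beats
  half = 2 beats
  whole = 4 beats
  dotted quarter = 1.5 beats
  quarter = 1 beat
Sum = 3 + 0.5 + 4 + 0.5 + 2 + 4 + 1.5 + 1
= 16.5 beats


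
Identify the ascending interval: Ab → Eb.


Letter names: A → E spans 5 letter names → a 5th
Semitones: Ab → Eb = 7 half-steps
A 5th of 7 semitones is a perfect 5th
= perfect 5th


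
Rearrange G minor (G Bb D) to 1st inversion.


Reasoning:
Root position: G Bb D
1st inversion: move root up an octave
Bass note: Bb
Notes (bottom to top) = Bb D G


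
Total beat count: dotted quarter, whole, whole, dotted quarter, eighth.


Beat values:
  dotted quarter = 1.5 beats
  whole = 4 beats
  whole = 4 beats
  dotted quarter = 1.5 beats
  eighth = 0.5 beats
Sum = 1.5 + 4 + 4 + 1.5 + 0.5
= 11.5 beats


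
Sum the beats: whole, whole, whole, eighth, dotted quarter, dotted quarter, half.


Let's work it out.
Beat values:
  whole = 4 beats
  whole = 4 beats
  whole = 4 beats
  eighth = 0.5 beats
  dotted quarter = 1.5 beats
  dotted quarter = 1.5 beats
  half = 2 beats
Sum = 4 + 4 + 4 + 0.5 + 1.5 + 1.5 + 2
= 17.5 beats


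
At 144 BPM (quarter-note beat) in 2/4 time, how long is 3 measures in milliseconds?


Step by step:
Quarter-note beat duration = 60000 / 144 ms
Beats per measure (2/4) = 2
One measure = 2 × 60000 / 144 = 120000 / 144 ms
3 measures = 3 × 120000 / 144 = 360000 / 144
= 2500.0 ms


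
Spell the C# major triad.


Let's work it out.
Major triad = root + major 3rd (4 semitones) + perfect 5th (7 semitones)
A triad on C# stacks thirds, so the chord tones use letter names C-E-G
Root: C#
Major 3rd above C#: E#
Perfect 5th above C#: G#
Chord = C# E# G#


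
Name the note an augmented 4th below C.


Working:
A 4th spans 4 letter names, so from C we land on G
An augmented 4th = 6 semitones below C
Spell G at that pitch: Gb
= Gb


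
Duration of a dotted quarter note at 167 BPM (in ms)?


Solution.
One quarter-note beat = 60000 / BPM = 60000 / 167 ms
Dotted quarter note = 3/2 × quarter note
Duration = 3/2 × 60000 / 167 = 90000 / 167
= 538.9 ms


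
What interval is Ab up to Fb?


Reasoning:
Letter names: A → F spans 6 letter names → a 6th
Semitones: Ab → Fb = 8 half-steps
A 6th of 8 semitones is a minor 6th
= minor 6th


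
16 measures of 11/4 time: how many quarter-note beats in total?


Step by step:
Time signature 11/4: the bottom number 4 means the quarter note gets one count
The top number 11 means 11 quarter-note beats per measure
Total = 11 × 16 measures
= 176 quarter-note beats


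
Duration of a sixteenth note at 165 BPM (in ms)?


Solution.
One quarter-note beat = 60000 / BPM = 60000 / 165 ms
Sixteenth note = 1/4 × quarter note
Duration = 1/4 × 60000 / 165 = 15000 / 165
= 90.9 ms


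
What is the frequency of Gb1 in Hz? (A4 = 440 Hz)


Step by step:
f = 440 × 2^(n/12) where n = semitones from A4
Gb1: -39 semitones from A4
f = 440 × 2^(-39/12)
f = 46.25 Hz


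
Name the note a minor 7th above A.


Step by step:
A 7th spans 7 letter names, so from A we land on G
A minor 7th = 10 semitones above A
Spell G at that pitch: G
= G


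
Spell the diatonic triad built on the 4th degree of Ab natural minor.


Ab natural minor scale: Ab Bb Cb Db Eb Fb Gb
Diatonic triad on degree 4 stacks scale notes 4, 6, 1: Db Fb Ab
Db→Fb = 3 semitones; Db→Ab = 7 semitones → minor triad
= Db Fb Ab (minor)


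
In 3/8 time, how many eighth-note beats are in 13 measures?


Time signature 3/8: the bottom number 8 means the eighth note gets one count
The top number 3 means 3 eighth-note beats per measure
Total = 3 × 13 measures
= 39 eighth-note beats


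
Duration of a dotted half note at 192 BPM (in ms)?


Reasoning:
One quarter-note beat = 60000 / BPM = 60000 / 192 ms
Dotted half note = 3 × quarter note
Duration = 3 × 60000 / 192 = 180000 / 192
= 937.5 ms


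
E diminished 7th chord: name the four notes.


Reasoning:
Diminished 7th chord = root + minor 3rd + diminished 5th + diminished 7th
Seventh chords stack in thirds, so the letter names are E-G-B-D
Root: E
Minor 3rd above E: G
Diminished 5th above E: Bb
Diminished 7th above E: Db
Chord = E G Bb Db


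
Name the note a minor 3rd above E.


A 3rd spans 3 letter names, so from E we land on G
A minor 3rd = 3 semitones above E
Spell G at that pitch: G
= G


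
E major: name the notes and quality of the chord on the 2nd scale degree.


Step by step:
E major scale: E F# G# A B C# D#
Diatonic triad on degree 2 stacks scale notes 2, 4, 6: F# A C#
F#→A = 3 semitones; F#→C# = 7 semitones → minor triad
= F# A C# (minor)


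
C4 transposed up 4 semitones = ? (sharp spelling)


Solution.
C4: chromatic position 0 in octave 4 → absolute = 4×12 + 0 = 48
Transpose up 4: 48 + 4 = 52
52 = 4×12 + 4 → E in octave 4
Result = E4


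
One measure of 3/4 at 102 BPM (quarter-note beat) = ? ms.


Reasoning:
Quarter-note beat duration = 60000 / 102 ms
Beats per measure (3/4) = 3
One measure = 3 × 60000 / 102 = 180000 / 102 ms
= 1764.7 ms


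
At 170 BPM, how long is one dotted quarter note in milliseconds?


One quarter-note beat = 60000 / BPM = 60000 / 170 ms
Dotted quarter note = 3/2 × quarter note
Duration = 3/2 × 60000 / 170 = 90000 / 170
= 529.4 ms


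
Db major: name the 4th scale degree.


Major scale pattern: W-W-H-W-W-W-H (2-2-1-2-2-2-1 semitones)
Starting from Db:
  Db + 2 semitones → Eb
  Eb + 2 semitones → F
  F + 1 semitone → Gb
  Gb + 2 semitones → Ab
  Ab + 2 semitones → Bb
  Bb + 2 semitones → C
  C + 1 semitone → Db
Scale: Db Eb F Gb Ab Bb C
Degree 4 = Gb


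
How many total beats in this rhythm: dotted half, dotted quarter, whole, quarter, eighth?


Beat values:
  dotted half = 3 beats
  dotted quarter = 1.5 beats
  whole = 4 beats
  quarter = 1 beat
  eighth = 0.5 beats
Sum = 3 + 1.5 + 4 + 1 + 0.5
= 10 beats


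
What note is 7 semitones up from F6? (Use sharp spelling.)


F6: chromatic position 5 in octave 6 → absolute = 6×12 + 5 = 77
Transpose up 7: 77 + 7 = 84
84 = 7×12 + 0 → C in octave 7
Result = C7


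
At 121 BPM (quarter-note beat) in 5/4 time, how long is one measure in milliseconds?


Let's work it out.
Quarter-note beat duration = 60000 / 121 ms
Beats per measure (5/4) = 5
One measure = 5 × 60000 / 121 = 300000 / 121 ms
= 2479.3 ms


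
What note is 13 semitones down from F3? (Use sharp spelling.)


F3: chromatic position 5 in octave 3 → absolute = 3×12 + 5 = 41
Transpose down 13: 41 - 13 = 28
28 = 2×12 + 4 → E in octave 2
Result = E2


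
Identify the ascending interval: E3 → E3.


Working:
Letter names: E → E spans 1 letter name → a unison
Semitones: E3 → E3 = 0 half-steps
A unison of 0 semitones is a perfect unison
= perfect unison


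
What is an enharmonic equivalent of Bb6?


Working:
Enharmonic notes sound the same pitch but are spelled with different letter names
Bb and A# name the same pitch class
= A#6


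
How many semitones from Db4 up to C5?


Absolute semitone position = octave×12 + chromatic position
Db4: 4×12 + 1 = 49
C5: 5×12 + 0 = 60
Difference = 60 - 49 = 11
= 11 semitones


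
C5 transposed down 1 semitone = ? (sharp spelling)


C5: chromatic position 0 in octave 5 → absolute = 5×12 + 0 = 60
Transpose down 1: 60 - 1 = 59
59 = 4×12 + 11 → B in octave 4
Result = B4


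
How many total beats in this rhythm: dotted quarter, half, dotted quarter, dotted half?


Beat values:
  dotted quarter = 1.5 beats
  half = 2 beats
  dotted quarter = 1.5 beats
  dotted half = 3 beats
Sum = 1.5 + 2 + 1.5 + 3
= 8 beats


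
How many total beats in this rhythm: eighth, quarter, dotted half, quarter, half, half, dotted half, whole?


Step by step:
Beat values:
  eighth = 0.5 beats
  quarter = 1 beat
  dotted half = 3 beats
  quarter = 1 beat
  half = 2 beats
  half = 2 beats
  dotted half = 3 beats
  whole = 4 beats
Sum = 0.5 + 1 + 3 + 1 + 2 + 2 + 3 + 4
= 16.5 beats


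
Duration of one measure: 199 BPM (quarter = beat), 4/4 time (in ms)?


Quarter-note beat duration = 60000 / 199 ms
Beats per measure (4/4) = 4
One measure = 4 × 60000 / 199 = 240000 / 199 ms
= 1206.0 ms


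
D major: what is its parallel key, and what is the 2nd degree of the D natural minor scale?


Step by step:
Parallel keys share the same tonic but differ in mode
D major → parallel is D minor
D natural minor scale: D E F G A Bb C
= D minor; 2nd degree = E


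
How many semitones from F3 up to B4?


Working:
Absolute semitone position = octave×12 + chromatic position
F3: 3×12 + 5 = 41
B4: 4×12 + 11 = 59
Difference = 59 - 41 = 18
= 18 semitones


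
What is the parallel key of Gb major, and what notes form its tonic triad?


Step by step:
Parallel keys share the same tonic but differ in mode
Gb major → parallel is Gb minor
Tonic triad of Gb minor = Gb Bbb Db
= Gb minor; triad = Gb Bbb Db


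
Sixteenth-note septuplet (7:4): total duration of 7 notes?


Working:
Septuplet: 7 notes occupy the space of 4 sixteenth notes
Space = 4 × 1/4 = 1 beat
Each septuplet note = 1 / 7 = 1/7 beats
7 notes = 7 × 1/7 = 1
= 1 beat


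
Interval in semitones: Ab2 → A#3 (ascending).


Solution.
Absolute semitone position = octave×12 + chromatic position
Ab2: 2×12 + 8 = 32
A#3: 3×12 + 10 = 46
Difference = 46 - 32 = 14
= 14 semitones


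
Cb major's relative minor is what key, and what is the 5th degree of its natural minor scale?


Step by step:
The relative minor shares the major's key signature and starts on its 6th degree
6th degree = a major 6th above the tonic; a major 6th above Cb is Ab
→ relative minor of Cb major is Ab minor
Ab natural minor scale: Ab Bb Cb Db Eb Fb Gb
= Ab minor; 5th degree = Eb


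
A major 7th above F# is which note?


A 7th spans 7 letter names, so from F we land on E
A major 7th = 11 semitones above F#
Spell E at that pitch: E#
= E#


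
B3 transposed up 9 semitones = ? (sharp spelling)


B3: chromatic position 11 in octave 3 → absolute = 3×12 + 11 = 47
Transpose up 9: 47 + 9 = 56
56 = 4×12 + 8 → G# in octave 4
Result = G#4


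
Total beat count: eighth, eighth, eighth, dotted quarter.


Working:
Beat values:
  eighth = 0.5 beats
  eighth = 0.5 beats
  eighth = 0.5 beats
  dotted quarter = 1.5 beats
Sum = 0.5 + 0.5 + 0.5 + 1.5
= 3 beats


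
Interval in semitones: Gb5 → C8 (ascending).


Working:
Absolute semitone position = octave×12 + chromatic position
Gb5: 5×12 + 6 = 66
C8: 8×12 + 0 = 96
Difference = 96 - 66 = 30
= 30 semitones


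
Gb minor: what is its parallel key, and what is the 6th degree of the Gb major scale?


Let's work it out.
Parallel keys share the same tonic but differ in mode
Gb minor → parallel is Gb major
Gb major scale: Gb Ab Bb Cb Db Eb F
= Gb major; 6th degree = Eb


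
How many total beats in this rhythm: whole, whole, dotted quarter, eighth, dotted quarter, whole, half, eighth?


Step by step:
Beat values:
  whole = 4 beats
  whole = 4 beats
  dotted quarter = 1.5 beats
  eighth = 0.5 beats
  dotted quarter = 1.5 beats
  whole = 4 beats
  half = 2 beats
  eighth = 0.5 beats
Sum = 4 + 4 + 1.5 + 0.5 + 1.5 + 4 + 2 + 0.5
= 18 beats


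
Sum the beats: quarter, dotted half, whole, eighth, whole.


Beat values:
  quarter = 1 beat
  dotted half = 3 beats
  whole = 4 beats
  eighth = 0.5 beats
  whole = 4 beats
Sum = 1 + 3 + 4 + 0.5 + 4
= 12.5 beats


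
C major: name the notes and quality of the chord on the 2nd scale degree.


Step by step:
C major scale: C D E F G A B
Diatonic triad on degree 2 stacks scale notes 2, 4, 6: D F A
D→F = 3 semitones; D→A = 7 semitones → minor triad
= D F A (minor)


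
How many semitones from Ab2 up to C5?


Solution.
Absolute semitone position = octave×12 + chromatic position
Ab2: 2×12 + 8 = 32
C5: 5×12 + 0 = 60
Difference = 60 - 32 = 28
= 28 semitones


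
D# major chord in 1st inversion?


Root position: D# F## A#
1st inversion: move root up an octave
Bass note: F##
Notes (bottom to top) = F## A# D#


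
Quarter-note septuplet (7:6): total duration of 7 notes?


Reasoning:
Septuplet: 7 notes occupy the space of 6 quarter notes
Space = 6 × 1 = 6 beats
Each septuplet note = 6 / 7 = 6/7 beats
7 notes = 7 × 6/7 = 6
= 6 beats


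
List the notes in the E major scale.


Reasoning:
Major scale pattern: W-W-H-W-W-W-H (2-2-1-2-2-2-1 semitones)
Starting from E:
  E + 2 semitones → F#
  F# + 2 semitones → G#
  G# + 1 semitone → A
  A + 2 semitones → B
  B + 2 semitones → C#
  C# + 2 semitones → D#
  D# + 1 semitone → E
Scale = E F# G# A B C# D#


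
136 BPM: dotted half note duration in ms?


Step by step:
One quarter-note beat = 60000 / BPM = 60000 / 136 ms
Dotted half note = 3 × quarter note
Duration = 3 × 60000 / 136 = 180000 / 136
= 1323.5 ms


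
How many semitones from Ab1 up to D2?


Absolute semitone position = octave×12 + chromatic position
Ab1: 1×12 + 8 = 20
D2: 2×12 + 2 = 26
Difference = 26 - 20 = 6
= 6 semitones


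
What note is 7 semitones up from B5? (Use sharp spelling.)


Step by step:
B5: chromatic position 11 in octave 5 → absolute = 5×12 + 11 = 71
Transpose up 7: 71 + 7 = 78
78 = 6×12 + 6 → F# in octave 6
Result = F#6


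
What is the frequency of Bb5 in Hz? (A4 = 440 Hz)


Step by step:
f = 440 × 2^(n/12) where n = semitones from A4
Bb5: 13 semitones from A4
f = 440 × 2^(13/12)
f = 932.33 Hz


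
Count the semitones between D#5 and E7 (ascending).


Absolute semitone position = octave×12 + chromatic position
D#5: 5×12 + 3 = 63
E7: 7×12 + 4 = 88
Difference = 88 - 63 = 25
= 25 semitones


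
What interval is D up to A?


Let's work it out.
Letter names: D → A spans 5 letter names → a 5th
Semitones: D → A = 7 half-steps
A 5th of 7 semitones is a perfect 5th
= perfect 5th


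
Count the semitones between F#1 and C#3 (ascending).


Absolute semitone position = octave×12 + chromatic position
F#1: 1×12 + 6 = 18
C#3: 3×12 + 1 = 37
Difference = 37 - 18 = 19
= 19 semitones


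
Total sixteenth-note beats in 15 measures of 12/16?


Time signature 12/16: the bottom number 16 means the sixteenth note gets one count
The top number 12 means 12 sixteenth-note beats per measure
Total = 12 × 15 measures
= 180 sixteenth-note beats


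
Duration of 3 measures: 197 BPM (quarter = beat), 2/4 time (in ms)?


Quarter-note beat duration = 60000 / 197 ms
Beats per measure (2/4) = 2
One measure = 2 × 60000 / 197 = 120000 / 197 ms
3 measures = 3 × 120000 / 197 = 360000 / 197
= 1827.4 ms


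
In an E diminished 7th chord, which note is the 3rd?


Diminished 7th chord = root + minor 3rd + diminished 5th + diminished 7th
Seventh chords stack in thirds, so the letter names are E-G-B-D
Root: E
Minor 3rd above E: G
Diminished 5th above E: Bb
Diminished 7th above E: Db
The 3rd = G


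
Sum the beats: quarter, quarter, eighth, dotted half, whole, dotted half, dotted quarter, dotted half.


Reasoning:
Beat values:
  quarter = 1 beat
  quarter = 1 beat
  eighth = 0.5 beats
  dotted half = 3 beats
  whole = 4 beats
  dotted half = 3 beats
  dotted quarter = 1.5 beats
  dotted half = 3 beats
Sum = 1 + 1 + 0.5 + 3 + 4 + 3 + 1.5 + 3
= 17 beats


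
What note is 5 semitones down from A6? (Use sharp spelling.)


A6: chromatic position 9 in octave 6 → absolute = 6×12 + 9 = 81
Transpose down 5: 81 - 5 = 76
76 = 6×12 + 4 → E in octave 6
Result = E6


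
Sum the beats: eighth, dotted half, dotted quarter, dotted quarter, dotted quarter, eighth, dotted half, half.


Reasoning:
Beat values:
  eighth = 0.5 beats
  dotted half = 3 beats
  dotted quarter = 1.5 beats
  dotted quarter = 1.5 beats
  dotted quarter = 1.5 beats
  eighth = 0.5 beats
  dotted half = 3 beats
  half = 2 beats
Sum = 0.5 + 3 + 1.5 + 1.5 + 1.5 + 0.5 + 3 + 2
= 13.5 beats


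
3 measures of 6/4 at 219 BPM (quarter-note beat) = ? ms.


Quarter-note beat duration = 60000 / 219 ms
Beats per measure (6/4) = 6
One measure = 6 × 60000 / 219 = 360000 / 219 ms
3 measures = 3 × 360000 / 219 = 1080000 / 219
= 4931.5 ms


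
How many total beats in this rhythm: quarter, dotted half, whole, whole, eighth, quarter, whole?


Working:
Beat values:
  quarter = 1 beat
  dotted half = 3 beats
  whole = 4 beats
  whole = 4 beats
  eighth = 0.5 beats
  quarter = 1 beat
  whole = 4 beats
Sum = 1 + 3 + 4 + 4 + 0.5 + 1 + 4
= 17.5 beats


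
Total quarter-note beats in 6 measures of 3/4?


Solution.
Time signature 3/4: the bottom number 4 means the quarter note gets one count
The top number 3 means 3 quarter-note beats per measure
Total = 3 × 6 measures
= 18 quarter-note beats


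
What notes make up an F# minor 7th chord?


Minor 7th chord = root + minor 3rd + perfect 5th + minor 7th
Seventh chords stack in thirds, so the letter names are F-A-C-E
Root: F#
Minor 3rd above F#: A
Perfect 5th above F#: C#
Minor 7th above F#: E
Chord = F# A C# E


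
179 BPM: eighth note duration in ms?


One quarter-note beat = 60000 / BPM = 60000 / 179 ms
Eighth note = 1/2 × quarter note
Duration = 1/2 × 60000 / 179 = 30000 / 179
= 167.6 ms


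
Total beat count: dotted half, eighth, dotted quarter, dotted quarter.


Step by step:
Beat values:
  dotted half = 3 beats
  eighth = 0.5 beats
  dotted quarter = 1.5 beats
  dotted quarter = 1.5 beats
Sum = 3 + 0.5 + 1.5 + 1.5
= 6.5 beats


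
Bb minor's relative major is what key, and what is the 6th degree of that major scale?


Solution.
The relative major shares the key signature and is a minor 3rd above the minor tonic
A minor 3rd above Bb is Db
→ relative major of Bb minor is Db major
Db major scale: Db Eb F Gb Ab Bb C
= Db major; 6th degree = Bb


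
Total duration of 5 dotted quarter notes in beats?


Step by step:
Base quarter note = 1 beat
Dot 1 adds half the previous value: +1/2
One dotted quarter = 1 + 1/2 = 3/2
5 of them = 5 × 3/2 = 15/2
= 15/2 beats


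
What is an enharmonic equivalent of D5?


Enharmonic notes sound the same pitch but are spelled with different letter names
D and C## name the same pitch class
= C##5


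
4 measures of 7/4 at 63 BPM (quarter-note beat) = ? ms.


Quarter-note beat duration = 60000 / 63 ms
Beats per measure (7/4) = 7
One measure = 7 × 60000 / 63 = 420000 / 63 ms
4 measures = 4 × 420000 / 63 = 1680000 / 63
= 26666.7 ms


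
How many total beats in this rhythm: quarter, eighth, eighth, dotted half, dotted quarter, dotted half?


Beat values:
  quarter = 1 beat
  eighth = 0.5 beats
  eighth = 0.5 beats
  dotted half = 3 beats
  dotted quarter = 1.5 beats
  dotted half = 3 beats
Sum = 1 + 0.5 + 0.5 + 3 + 1.5 + 3
= 9.5 beats


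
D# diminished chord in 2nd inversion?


Root position: D# F# A
2nd inversion: move root and 3rd up an octave
Bass note: A
Notes (bottom to top) = A D# F#


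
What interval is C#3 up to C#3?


Letter names: C → C spans 1 letter name → a unison
Semitones: C#3 → C#3 = 0 half-steps
A unison of 0 semitones is a perfect unison
= perfect unison


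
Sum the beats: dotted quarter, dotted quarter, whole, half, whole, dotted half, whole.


Beat values:
  dotted quarter = 1.5 beats
  dotted quarter = 1.5 beats
  whole = 4 beats
  half = 2 beats
  whole = 4 beats
  dotted half = 3 beats
  whole = 4 beats
Sum = 1.5 + 1.5 + 4 + 2 + 4 + 3 + 4
= 20 beats


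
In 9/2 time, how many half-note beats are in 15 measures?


Time signature 9/2: the bottom number 2 means the half note gets one count
The top number 9 means 9 half-note beats per measure
Total = 9 × 15 measures
= 135 half-note beats


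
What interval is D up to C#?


Solution.
Letter names: D → C spans 7 letter names → a 7th
Semitones: D → C# = 11 half-steps
A 7th of 11 semitones is a major 7th
= major 7th


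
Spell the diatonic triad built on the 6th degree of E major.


Solution.
E major scale: E F# G# A B C# D#
Diatonic triad on degree 6 stacks scale notes 6, 1, 3: C# E G#
C#→E = 3 semitones; C#→G# = 7 semitones → minor triad
= C# E G# (minor)


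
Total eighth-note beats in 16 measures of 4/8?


Time signature 4/8: the bottom number 8 means the eighth note gets one count
The top number 4 means 4 eighth-note beats per measure
Total = 4 × 16 measures
= 64 eighth-note beats


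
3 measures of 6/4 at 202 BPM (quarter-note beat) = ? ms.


Let's work it out.
Quarter-note beat duration = 60000 / 202 ms
Beats per measure (6/4) = 6
One measure = 6 × 60000 / 202 = 360000 / 202 ms
3 measures = 3 × 360000 / 202 = 1080000 / 202
= 5346.5 ms
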